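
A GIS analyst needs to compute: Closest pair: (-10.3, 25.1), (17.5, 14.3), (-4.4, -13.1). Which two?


d(P0,P1) = 29.8242, d(P0,P2) = 38.6529, d(P1,P2) = 35.0766
Closest: P0 and P1

Closest pair: (-10.3, 25.1) and (17.5, 14.3), distance = 29.8242


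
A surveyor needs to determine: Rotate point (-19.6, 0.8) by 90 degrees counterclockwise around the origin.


90° CCW: (x,y) -> (-y, x)
(-19.6,0.8) -> (-0.8, -19.6)

(-0.8, -19.6)


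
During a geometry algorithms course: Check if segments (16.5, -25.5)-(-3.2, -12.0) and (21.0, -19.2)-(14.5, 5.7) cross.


Cross products: d1=153, d2=555.78, d3=-184.86, d4=-587.64
d1*d2 < 0 and d3*d4 < 0? no

No, they don't intersect


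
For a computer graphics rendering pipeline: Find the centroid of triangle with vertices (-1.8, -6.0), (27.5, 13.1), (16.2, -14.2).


Centroid = ((x_A+x_B+x_C)/3, (y_A+y_B+y_C)/3)
= (((-1.8)+27.5+16.2)/3, ((-6)+13.1+(-14.2))/3)
= (13.9667, -2.3667)

(13.9667, -2.3667)


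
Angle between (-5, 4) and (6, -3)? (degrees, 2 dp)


u.v = -42, |u| = sqrt(41) = 6.4031, |v| = sqrt(45) = 6.7082
cos(theta) = u.v/(|u||v|) = -42/sqrt(1845) = -0.977802
theta = acos(-0.977802) = 167.91 degrees

167.91 degrees


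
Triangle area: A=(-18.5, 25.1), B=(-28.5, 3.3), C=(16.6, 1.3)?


Area = |x_A(y_B-y_C) + x_B(y_C-y_A) + x_C(y_A-y_B)|/2
= |(-37) + 678.3 + 361.88|/2
= 1003.18/2 = 501.59

501.59


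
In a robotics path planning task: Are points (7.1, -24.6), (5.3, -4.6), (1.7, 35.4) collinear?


Cross product: (5.3-7.1)*(35.4-(-24.6)) - ((-4.6)-(-24.6))*(1.7-7.1)
= 0

Yes, collinear


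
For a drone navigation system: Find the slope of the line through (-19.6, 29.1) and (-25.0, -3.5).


slope = (y2-y1)/(x2-x1) = ((-3.5)-29.1)/((-25)-(-19.6)) = (-32.6)/(-5.4) = 6.037

6.037


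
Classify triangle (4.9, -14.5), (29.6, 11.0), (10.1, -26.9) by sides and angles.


Side lengths squared: AB^2=1260.34, BC^2=1816.66, CA^2=180.8
Sorted: [180.8, 1260.34, 1816.66]
By sides: Scalene, By angles: Obtuse

Scalene, Obtuse


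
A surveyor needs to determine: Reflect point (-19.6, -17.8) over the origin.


Reflection over origin: (x,y) -> (-x,-y)
(-19.6, -17.8) -> (19.6, 17.8)

(19.6, 17.8)


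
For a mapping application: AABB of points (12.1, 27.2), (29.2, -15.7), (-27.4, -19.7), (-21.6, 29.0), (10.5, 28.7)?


x range: [-27.4, 29.2]
y range: [-19.7, 29]
Bounding box: (-27.4,-19.7) to (29.2,29)

(-27.4,-19.7) to (29.2,29)


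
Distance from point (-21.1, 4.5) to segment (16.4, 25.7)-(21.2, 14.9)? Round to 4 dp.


Project P onto AB: t = 0.3505 (clamped to [0,1])
Closest point on segment: (18.0825, 21.9144)
Distance: 42.8781

42.8781


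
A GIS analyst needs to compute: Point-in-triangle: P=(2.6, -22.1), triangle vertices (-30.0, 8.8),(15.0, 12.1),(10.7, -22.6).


Cross products: AB x AP = -1498.08, BC x BP = -283.22, CA x CP = 233.99
All same sign? no

No, outside


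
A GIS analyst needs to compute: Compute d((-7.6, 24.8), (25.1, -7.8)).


dx=32.7, dy=-32.6
d^2 = 32.7^2 + (-32.6)^2 = 2132.05
d = sqrt(2132.05) = 46.1741

46.1741


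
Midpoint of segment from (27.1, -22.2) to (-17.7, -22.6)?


M = ((27.1+(-17.7))/2, ((-22.2)+(-22.6))/2)
= (4.7, -22.4)

(4.7, -22.4)


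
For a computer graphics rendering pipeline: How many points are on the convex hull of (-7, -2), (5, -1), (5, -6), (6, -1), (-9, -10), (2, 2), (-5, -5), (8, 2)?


Convex hull vertices (CCW): (-9, -10), (5, -6), (8, 2), (2, 2), (-7, -2)
Count = 5

5


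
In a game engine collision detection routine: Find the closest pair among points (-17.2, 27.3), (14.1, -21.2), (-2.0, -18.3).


d(P0,P1) = 57.723, d(P0,P2) = 48.0666, d(P1,P2) = 16.3591
Closest: P1 and P2

Closest pair: (14.1, -21.2) and (-2.0, -18.3), distance = 16.3591


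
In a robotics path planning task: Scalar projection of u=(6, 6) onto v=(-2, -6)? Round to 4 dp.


u.v = -48, |v| = sqrt(40) = 6.3246
Scalar projection = u.v / |v| = -48 / sqrt(40) = -7.5895

-7.5895


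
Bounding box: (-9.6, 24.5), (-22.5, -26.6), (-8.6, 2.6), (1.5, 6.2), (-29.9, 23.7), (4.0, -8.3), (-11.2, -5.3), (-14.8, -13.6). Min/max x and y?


x range: [-29.9, 4]
y range: [-26.6, 24.5]
Bounding box: (-29.9,-26.6) to (4,24.5)

(-29.9,-26.6) to (4,24.5)


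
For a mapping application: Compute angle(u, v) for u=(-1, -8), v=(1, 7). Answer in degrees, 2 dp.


u.v = -57, |u| = sqrt(65) = 8.0623, |v| = sqrt(50) = 7.0711
cos(theta) = u.v/(|u||v|) = -57/sqrt(3250) = -0.999846
theta = acos(-0.999846) = 178.99 degrees

178.99 degrees


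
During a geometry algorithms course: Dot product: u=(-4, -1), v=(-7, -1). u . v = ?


u . v = u_x*v_x + u_y*v_y = (-4)*(-7) + (-1)*(-1)
= 28 + 1 = 29

29


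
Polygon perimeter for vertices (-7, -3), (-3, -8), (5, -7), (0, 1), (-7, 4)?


Sides: (-7, -3)->(-3, -8): sqrt(41) = 6.403124, (-3, -8)->(5, -7): sqrt(65) = 8.062258, (5, -7)->(0, 1): sqrt(89) = 9.433981, (0, 1)->(-7, 4): sqrt(58) = 7.615773, (-7, 4)->(-7, -3): sqrt(49) = 7
Sum = 38.515136
Perimeter = 38.5151

38.5151


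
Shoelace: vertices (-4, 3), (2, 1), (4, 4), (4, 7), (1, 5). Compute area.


Shoelace sum: ((-4)*1 - 2*3) + (2*4 - 4*1) + (4*7 - 4*4) + (4*5 - 1*7) + (1*3 - (-4)*5)
= 42
Area = |42|/2 = 21

21


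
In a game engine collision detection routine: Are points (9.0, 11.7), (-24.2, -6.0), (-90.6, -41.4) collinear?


Cross product: ((-24.2)-9)*((-41.4)-11.7) - ((-6)-11.7)*((-90.6)-9)
= 0

Yes, collinear


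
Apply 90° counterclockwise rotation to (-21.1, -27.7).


90° CCW: (x,y) -> (-y, x)
(-21.1,-27.7) -> (27.7, -21.1)

(27.7, -21.1)


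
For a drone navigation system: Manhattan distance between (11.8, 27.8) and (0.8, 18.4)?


|11.8-0.8| + |27.8-18.4| = 11 + 9.4 = 20.4

20.4


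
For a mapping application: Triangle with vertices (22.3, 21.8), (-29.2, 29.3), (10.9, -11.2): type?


Side lengths squared: AB^2=2708.5, BC^2=3248.26, CA^2=1218.96
Sorted: [1218.96, 2708.5, 3248.26]
By sides: Scalene, By angles: Acute

Scalene, Acute


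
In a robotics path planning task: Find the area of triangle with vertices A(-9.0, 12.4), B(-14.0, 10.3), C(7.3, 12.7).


Area = |x_A(y_B-y_C) + x_B(y_C-y_A) + x_C(y_A-y_B)|/2
= |21.6 + (-4.2) + 15.33|/2
= 32.73/2 = 16.365

16.365


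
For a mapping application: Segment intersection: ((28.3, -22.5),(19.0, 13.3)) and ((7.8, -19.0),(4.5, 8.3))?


Cross products: d1=-548.1, d2=-412.35, d3=701.35, d4=565.6
d1*d2 < 0 and d3*d4 < 0? no

No, they don't intersect


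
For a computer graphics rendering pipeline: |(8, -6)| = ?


|u| = sqrt(8^2 + (-6)^2) = sqrt(100) = 10

10


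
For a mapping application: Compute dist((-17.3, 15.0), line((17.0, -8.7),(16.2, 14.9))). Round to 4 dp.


|cross product| = 790.52
|line direction| = sqrt(557.6) = 23.6136
Distance = 790.52/sqrt(557.6) = 33.4774

33.4774


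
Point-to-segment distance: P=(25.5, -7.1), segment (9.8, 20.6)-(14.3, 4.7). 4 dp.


Project P onto AB: t = 1 (clamped to [0,1])
Closest point on segment: (14.3, 4.7)
Distance: 16.269

16.269


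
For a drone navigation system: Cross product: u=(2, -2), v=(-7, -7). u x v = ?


u x v = u_x*v_y - u_y*v_x = 2*(-7) - (-2)*(-7)
= (-14) - 14 = -28

-28


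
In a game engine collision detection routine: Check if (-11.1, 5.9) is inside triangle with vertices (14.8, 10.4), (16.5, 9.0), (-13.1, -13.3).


Cross products: AB x AP = -43.91, BC x BP = -523.72, CA x CP = 488.28
All same sign? no

No, outside


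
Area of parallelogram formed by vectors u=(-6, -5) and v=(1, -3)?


|u x v| = |(-6)*(-3) - (-5)*1|
= |18 - (-5)| = 23

23


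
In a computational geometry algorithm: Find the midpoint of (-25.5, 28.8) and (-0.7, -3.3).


M = (((-25.5)+(-0.7))/2, (28.8+(-3.3))/2)
= (-13.1, 12.75)

(-13.1, 12.75)


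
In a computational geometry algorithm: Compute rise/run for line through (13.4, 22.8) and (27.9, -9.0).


slope = (y2-y1)/(x2-x1) = ((-9)-22.8)/(27.9-13.4) = (-31.8)/14.5 = -2.1931

-2.1931


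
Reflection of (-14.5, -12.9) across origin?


Reflection over origin: (x,y) -> (-x,-y)
(-14.5, -12.9) -> (14.5, 12.9)

(14.5, 12.9)


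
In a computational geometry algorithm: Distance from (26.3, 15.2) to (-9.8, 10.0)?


dx=-36.1, dy=-5.2
d^2 = (-36.1)^2 + (-5.2)^2 = 1330.25
d = sqrt(1330.25) = 36.4726

36.4726


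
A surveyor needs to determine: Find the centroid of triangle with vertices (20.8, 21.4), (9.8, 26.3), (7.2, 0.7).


Centroid = ((x_A+x_B+x_C)/3, (y_A+y_B+y_C)/3)
= ((20.8+9.8+7.2)/3, (21.4+26.3+0.7)/3)
= (12.6, 16.1333)

(12.6, 16.1333)


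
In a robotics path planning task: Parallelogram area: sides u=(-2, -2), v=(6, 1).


|u x v| = |(-2)*1 - (-2)*6|
= |(-2) - (-12)| = 10

10


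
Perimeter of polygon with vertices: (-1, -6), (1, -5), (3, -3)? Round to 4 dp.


Sides: (-1, -6)->(1, -5): sqrt(5) = 2.236068, (1, -5)->(3, -3): sqrt(8) = 2.828427, (3, -3)->(-1, -6): sqrt(25) = 5
Sum = 10.064495
Perimeter = 10.0645

10.0645


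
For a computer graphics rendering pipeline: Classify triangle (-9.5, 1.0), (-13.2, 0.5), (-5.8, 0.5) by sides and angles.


Side lengths squared: AB^2=13.94, BC^2=54.76, CA^2=13.94
Sorted: [13.94, 13.94, 54.76]
By sides: Isosceles, By angles: Obtuse

Isosceles, Obtuse


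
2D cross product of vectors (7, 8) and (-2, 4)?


u x v = u_x*v_y - u_y*v_x = 7*4 - 8*(-2)
= 28 - (-16) = 44

44


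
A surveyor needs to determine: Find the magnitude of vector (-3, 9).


|u| = sqrt((-3)^2 + 9^2) = sqrt(90) = 9.4868

9.4868


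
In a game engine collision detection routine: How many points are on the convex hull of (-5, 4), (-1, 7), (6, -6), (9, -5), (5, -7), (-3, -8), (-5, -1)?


Convex hull vertices (CCW): (-5, -1), (-3, -8), (5, -7), (9, -5), (-1, 7), (-5, 4)
Count = 6

6


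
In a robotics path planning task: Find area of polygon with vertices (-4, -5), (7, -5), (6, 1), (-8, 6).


Shoelace sum: ((-4)*(-5) - 7*(-5)) + (7*1 - 6*(-5)) + (6*6 - (-8)*1) + ((-8)*(-5) - (-4)*6)
= 200
Area = |200|/2 = 100

100


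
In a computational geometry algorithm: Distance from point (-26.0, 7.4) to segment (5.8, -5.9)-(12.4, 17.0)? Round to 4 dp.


Project P onto AB: t = 0.1667 (clamped to [0,1])
Closest point on segment: (6.9003, -2.0822)
Distance: 34.2395

34.2395


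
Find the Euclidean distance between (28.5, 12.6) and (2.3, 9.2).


dx=-26.2, dy=-3.4
d^2 = (-26.2)^2 + (-3.4)^2 = 698
d = sqrt(698) = 26.4197

26.4197


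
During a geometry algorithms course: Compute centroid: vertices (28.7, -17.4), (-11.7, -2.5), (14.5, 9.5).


Centroid = ((x_A+x_B+x_C)/3, (y_A+y_B+y_C)/3)
= ((28.7+(-11.7)+14.5)/3, ((-17.4)+(-2.5)+9.5)/3)
= (10.5, -3.4667)

(10.5, -3.4667)


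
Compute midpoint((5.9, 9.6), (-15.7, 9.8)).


M = ((5.9+(-15.7))/2, (9.6+9.8)/2)
= (-4.9, 9.7)

(-4.9, 9.7)


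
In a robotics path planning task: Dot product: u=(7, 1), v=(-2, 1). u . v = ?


u . v = u_x*v_x + u_y*v_y = 7*(-2) + 1*1
= (-14) + 1 = -13

-13


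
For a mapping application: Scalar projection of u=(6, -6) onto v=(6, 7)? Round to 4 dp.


u.v = -6, |v| = sqrt(85) = 9.2195
Scalar projection = u.v / |v| = -6 / sqrt(85) = -0.6508

-0.6508


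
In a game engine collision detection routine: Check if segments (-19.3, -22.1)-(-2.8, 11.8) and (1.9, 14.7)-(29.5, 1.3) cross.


Cross products: d1=-1299.76, d2=-143.02, d3=-111.48, d4=-1268.22
d1*d2 < 0 and d3*d4 < 0? no

No, they don't intersect


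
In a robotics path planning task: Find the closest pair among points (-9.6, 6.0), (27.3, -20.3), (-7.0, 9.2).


d(P0,P1) = 45.3134, d(P0,P2) = 4.1231, d(P1,P2) = 45.2409
Closest: P0 and P2

Closest pair: (-9.6, 6.0) and (-7.0, 9.2), distance = 4.1231


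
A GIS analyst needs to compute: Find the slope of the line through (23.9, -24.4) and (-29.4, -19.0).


slope = (y2-y1)/(x2-x1) = ((-19)-(-24.4))/((-29.4)-23.9) = 5.4/(-53.3) = -0.1013

-0.1013


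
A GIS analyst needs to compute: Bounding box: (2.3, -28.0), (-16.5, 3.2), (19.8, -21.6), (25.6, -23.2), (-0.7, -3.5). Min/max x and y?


x range: [-16.5, 25.6]
y range: [-28, 3.2]
Bounding box: (-16.5,-28) to (25.6,3.2)

(-16.5,-28) to (25.6,3.2)


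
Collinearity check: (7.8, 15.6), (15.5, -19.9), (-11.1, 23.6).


Cross product: (15.5-7.8)*(23.6-15.6) - ((-19.9)-15.6)*((-11.1)-7.8)
= -609.35

No, not collinear


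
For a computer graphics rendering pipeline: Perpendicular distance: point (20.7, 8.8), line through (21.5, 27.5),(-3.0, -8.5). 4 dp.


|cross product| = 429.35
|line direction| = sqrt(1896.25) = 43.546
Distance = 429.35/sqrt(1896.25) = 9.8597

9.8597


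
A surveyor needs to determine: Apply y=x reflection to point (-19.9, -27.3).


Reflection over y=x: (x,y) -> (y,x)
(-19.9, -27.3) -> (-27.3, -19.9)

(-27.3, -19.9)


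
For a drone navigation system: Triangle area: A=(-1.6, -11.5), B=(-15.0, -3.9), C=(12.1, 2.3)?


Area = |x_A(y_B-y_C) + x_B(y_C-y_A) + x_C(y_A-y_B)|/2
= |9.92 + (-207) + (-91.96)|/2
= 289.04/2 = 144.52

144.52


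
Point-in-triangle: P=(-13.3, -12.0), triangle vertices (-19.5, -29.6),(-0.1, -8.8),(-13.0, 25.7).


Cross products: AB x AP = 212.48, BC x BP = 496.68, CA x CP = 228.46
All same sign? yes

Yes, inside


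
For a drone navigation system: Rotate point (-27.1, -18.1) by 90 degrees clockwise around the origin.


90° CW: (x,y) -> (y, -x)
(-27.1,-18.1) -> (-18.1, 27.1)

(-18.1, 27.1)


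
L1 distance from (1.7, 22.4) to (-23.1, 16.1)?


|1.7-(-23.1)| + |22.4-16.1| = 24.8 + 6.3 = 31.1

31.1


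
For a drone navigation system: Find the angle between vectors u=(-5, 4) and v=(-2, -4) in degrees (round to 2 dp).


u.v = -6, |u| = sqrt(41) = 6.4031, |v| = sqrt(20) = 4.4721
cos(theta) = u.v/(|u||v|) = -6/sqrt(820) = -0.209529
theta = acos(-0.209529) = 102.09 degrees

102.09 degrees


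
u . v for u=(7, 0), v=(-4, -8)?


u . v = u_x*v_x + u_y*v_y = 7*(-4) + 0*(-8)
= (-28) + 0 = -28

-28


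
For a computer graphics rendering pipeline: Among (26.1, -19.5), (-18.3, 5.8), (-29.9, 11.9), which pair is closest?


d(P0,P1) = 51.1023, d(P0,P2) = 64.2025, d(P1,P2) = 13.1061
Closest: P1 and P2

Closest pair: (-18.3, 5.8) and (-29.9, 11.9), distance = 13.1061


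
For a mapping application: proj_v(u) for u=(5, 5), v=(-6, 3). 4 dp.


u.v = -15, |v| = sqrt(45) = 6.7082
Scalar projection = u.v / |v| = -15 / sqrt(45) = -2.2361

-2.2361


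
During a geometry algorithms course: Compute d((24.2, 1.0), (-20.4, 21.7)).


dx=-44.6, dy=20.7
d^2 = (-44.6)^2 + 20.7^2 = 2417.65
d = sqrt(2417.65) = 49.1696

49.1696


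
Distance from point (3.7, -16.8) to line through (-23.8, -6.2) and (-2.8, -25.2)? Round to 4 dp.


|cross product| = 299.9
|line direction| = sqrt(802) = 28.3196
Distance = 299.9/sqrt(802) = 10.5898

10.5898


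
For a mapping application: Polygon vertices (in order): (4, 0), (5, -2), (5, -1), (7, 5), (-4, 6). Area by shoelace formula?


Shoelace sum: (4*(-2) - 5*0) + (5*(-1) - 5*(-2)) + (5*5 - 7*(-1)) + (7*6 - (-4)*5) + ((-4)*0 - 4*6)
= 67
Area = |67|/2 = 33.5

33.5


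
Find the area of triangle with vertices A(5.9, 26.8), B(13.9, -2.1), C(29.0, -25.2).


Area = |x_A(y_B-y_C) + x_B(y_C-y_A) + x_C(y_A-y_B)|/2
= |136.29 + (-722.8) + 838.1|/2
= 251.59/2 = 125.795

125.795


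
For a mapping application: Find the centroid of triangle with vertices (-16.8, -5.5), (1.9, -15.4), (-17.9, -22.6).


Centroid = ((x_A+x_B+x_C)/3, (y_A+y_B+y_C)/3)
= (((-16.8)+1.9+(-17.9))/3, ((-5.5)+(-15.4)+(-22.6))/3)
= (-10.9333, -14.5)

(-10.9333, -14.5)


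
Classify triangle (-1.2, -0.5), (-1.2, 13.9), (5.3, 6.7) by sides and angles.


Side lengths squared: AB^2=207.36, BC^2=94.09, CA^2=94.09
Sorted: [94.09, 94.09, 207.36]
By sides: Isosceles, By angles: Obtuse

Isosceles, Obtuse


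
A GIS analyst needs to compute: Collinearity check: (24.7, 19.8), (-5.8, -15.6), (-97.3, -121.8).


Cross product: ((-5.8)-24.7)*((-121.8)-19.8) - ((-15.6)-19.8)*((-97.3)-24.7)
= 0

Yes, collinear


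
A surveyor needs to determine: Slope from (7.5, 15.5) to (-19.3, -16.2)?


slope = (y2-y1)/(x2-x1) = ((-16.2)-15.5)/((-19.3)-7.5) = (-31.7)/(-26.8) = 1.1828

1.1828


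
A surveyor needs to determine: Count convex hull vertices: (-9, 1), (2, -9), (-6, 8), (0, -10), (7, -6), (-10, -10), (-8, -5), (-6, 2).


Convex hull vertices (CCW): (-10, -10), (0, -10), (2, -9), (7, -6), (-6, 8), (-9, 1)
Count = 6

6


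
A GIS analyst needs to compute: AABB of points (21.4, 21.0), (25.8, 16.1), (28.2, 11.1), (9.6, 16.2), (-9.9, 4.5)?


x range: [-9.9, 28.2]
y range: [4.5, 21]
Bounding box: (-9.9,4.5) to (28.2,21)

(-9.9,4.5) to (28.2,21)


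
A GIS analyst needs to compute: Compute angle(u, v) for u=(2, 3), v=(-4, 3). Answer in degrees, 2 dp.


u.v = 1, |u| = sqrt(13) = 3.6056, |v| = sqrt(25) = 5
cos(theta) = u.v/(|u||v|) = 1/sqrt(325) = 0.05547
theta = acos(0.05547) = 86.82 degrees

86.82 degrees


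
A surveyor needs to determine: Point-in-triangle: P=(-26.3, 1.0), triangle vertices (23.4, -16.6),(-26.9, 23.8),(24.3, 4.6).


Cross products: AB x AP = 1122.6, BC x BP = -1155.84, CA x CP = -1069.48
All same sign? no

No, outside


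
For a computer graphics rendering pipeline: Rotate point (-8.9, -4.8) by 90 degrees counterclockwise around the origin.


90° CCW: (x,y) -> (-y, x)
(-8.9,-4.8) -> (4.8, -8.9)

(4.8, -8.9)


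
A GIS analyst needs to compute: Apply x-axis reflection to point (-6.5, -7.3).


Reflection over x-axis: (x,y) -> (x,-y)
(-6.5, -7.3) -> (-6.5, 7.3)

(-6.5, 7.3)


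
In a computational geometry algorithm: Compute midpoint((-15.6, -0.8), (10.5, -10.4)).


M = (((-15.6)+10.5)/2, ((-0.8)+(-10.4))/2)
= (-2.55, -5.6)

(-2.55, -5.6)


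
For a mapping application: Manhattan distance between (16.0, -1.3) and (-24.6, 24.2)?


|16-(-24.6)| + |(-1.3)-24.2| = 40.6 + 25.5 = 66.1

66.1


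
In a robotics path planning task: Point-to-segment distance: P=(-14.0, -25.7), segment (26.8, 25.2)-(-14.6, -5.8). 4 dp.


Project P onto AB: t = 1 (clamped to [0,1])
Closest point on segment: (-14.6, -5.8)
Distance: 19.909

19.909


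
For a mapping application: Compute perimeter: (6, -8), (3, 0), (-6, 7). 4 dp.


Sides: (6, -8)->(3, 0): sqrt(73) = 8.544004, (3, 0)->(-6, 7): sqrt(130) = 11.401754, (-6, 7)->(6, -8): sqrt(369) = 19.209373
Sum = 39.155131
Perimeter = 39.1551

39.1551


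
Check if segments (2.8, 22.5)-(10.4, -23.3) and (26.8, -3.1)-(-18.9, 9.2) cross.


Cross products: d1=-874.72, d2=1124.86, d3=904.64, d4=-1094.94
d1*d2 < 0 and d3*d4 < 0? yes

Yes, they intersect


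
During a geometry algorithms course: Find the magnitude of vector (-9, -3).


|u| = sqrt((-9)^2 + (-3)^2) = sqrt(90) = 9.4868

9.4868


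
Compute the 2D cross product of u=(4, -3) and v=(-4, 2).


u x v = u_x*v_y - u_y*v_x = 4*2 - (-3)*(-4)
= 8 - 12 = -4

-4


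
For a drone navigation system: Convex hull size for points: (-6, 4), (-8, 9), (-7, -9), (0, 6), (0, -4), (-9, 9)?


Convex hull vertices (CCW): (-9, 9), (-7, -9), (0, -4), (0, 6), (-8, 9)
Count = 5

5


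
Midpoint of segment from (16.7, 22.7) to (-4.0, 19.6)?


M = ((16.7+(-4))/2, (22.7+19.6)/2)
= (6.35, 21.15)

(6.35, 21.15)


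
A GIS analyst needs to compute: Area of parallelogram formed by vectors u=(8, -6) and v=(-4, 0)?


|u x v| = |8*0 - (-6)*(-4)|
= |0 - 24| = 24

24


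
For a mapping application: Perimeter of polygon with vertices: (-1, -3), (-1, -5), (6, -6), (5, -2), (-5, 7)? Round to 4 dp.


Sides: (-1, -3)->(-1, -5): sqrt(4) = 2, (-1, -5)->(6, -6): sqrt(50) = 7.071068, (6, -6)->(5, -2): sqrt(17) = 4.123106, (5, -2)->(-5, 7): sqrt(181) = 13.453624, (-5, 7)->(-1, -3): sqrt(116) = 10.77033
Sum = 37.418128
Perimeter = 37.4181

37.4181


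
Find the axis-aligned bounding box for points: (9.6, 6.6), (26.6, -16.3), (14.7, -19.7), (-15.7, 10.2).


x range: [-15.7, 26.6]
y range: [-19.7, 10.2]
Bounding box: (-15.7,-19.7) to (26.6,10.2)

(-15.7,-19.7) to (26.6,10.2)


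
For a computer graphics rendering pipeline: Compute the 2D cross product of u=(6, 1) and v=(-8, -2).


u x v = u_x*v_y - u_y*v_x = 6*(-2) - 1*(-8)
= (-12) - (-8) = -4

-4


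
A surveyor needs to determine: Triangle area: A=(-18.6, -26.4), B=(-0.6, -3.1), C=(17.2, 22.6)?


Area = |x_A(y_B-y_C) + x_B(y_C-y_A) + x_C(y_A-y_B)|/2
= |478.02 + (-29.4) + (-400.76)|/2
= 47.86/2 = 23.93

23.93


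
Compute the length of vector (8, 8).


|u| = sqrt(8^2 + 8^2) = sqrt(128) = 11.3137

11.3137


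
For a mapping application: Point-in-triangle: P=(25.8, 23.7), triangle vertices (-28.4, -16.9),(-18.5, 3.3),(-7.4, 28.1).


Cross products: AB x AP = -692.9, BC x BP = -872.2, CA x CP = 1586.4
All same sign? no

No, outside


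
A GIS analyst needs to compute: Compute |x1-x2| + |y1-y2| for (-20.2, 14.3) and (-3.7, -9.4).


|(-20.2)-(-3.7)| + |14.3-(-9.4)| = 16.5 + 23.7 = 40.2

40.2


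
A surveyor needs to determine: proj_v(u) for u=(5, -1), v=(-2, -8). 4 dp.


u.v = -2, |v| = sqrt(68) = 8.2462
Scalar projection = u.v / |v| = -2 / sqrt(68) = -0.2425

-0.2425


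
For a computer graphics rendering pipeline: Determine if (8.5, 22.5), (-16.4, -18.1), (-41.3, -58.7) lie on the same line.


Cross product: ((-16.4)-8.5)*((-58.7)-22.5) - ((-18.1)-22.5)*((-41.3)-8.5)
= 0

Yes, collinear


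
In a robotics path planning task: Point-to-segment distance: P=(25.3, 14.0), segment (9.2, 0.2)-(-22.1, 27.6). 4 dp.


Project P onto AB: t = 0 (clamped to [0,1])
Closest point on segment: (9.2, 0.2)
Distance: 21.205

21.205


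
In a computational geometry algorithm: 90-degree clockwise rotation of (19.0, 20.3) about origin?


90° CW: (x,y) -> (y, -x)
(19,20.3) -> (20.3, -19)

(20.3, -19)


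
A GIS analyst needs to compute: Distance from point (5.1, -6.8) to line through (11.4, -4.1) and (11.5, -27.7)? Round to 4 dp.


|cross product| = 148.95
|line direction| = sqrt(556.97) = 23.6002
Distance = 148.95/sqrt(556.97) = 6.3114

6.3114


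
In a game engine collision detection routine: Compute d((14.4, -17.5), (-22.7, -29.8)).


dx=-37.1, dy=-12.3
d^2 = (-37.1)^2 + (-12.3)^2 = 1527.7
d = sqrt(1527.7) = 39.0858

39.0858


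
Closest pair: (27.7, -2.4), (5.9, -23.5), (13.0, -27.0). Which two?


d(P0,P1) = 30.3389, d(P0,P2) = 28.6575, d(P1,P2) = 7.9158
Closest: P1 and P2

Closest pair: (5.9, -23.5) and (13.0, -27.0), distance = 7.9158


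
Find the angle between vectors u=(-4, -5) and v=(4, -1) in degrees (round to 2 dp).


u.v = -11, |u| = sqrt(41) = 6.4031, |v| = sqrt(17) = 4.1231
cos(theta) = u.v/(|u||v|) = -11/sqrt(697) = -0.416655
theta = acos(-0.416655) = 114.62 degrees

114.62 degrees


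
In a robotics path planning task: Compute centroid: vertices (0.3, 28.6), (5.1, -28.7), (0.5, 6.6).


Centroid = ((x_A+x_B+x_C)/3, (y_A+y_B+y_C)/3)
= ((0.3+5.1+0.5)/3, (28.6+(-28.7)+6.6)/3)
= (1.9667, 2.1667)

(1.9667, 2.1667)


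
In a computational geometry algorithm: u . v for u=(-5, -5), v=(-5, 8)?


u . v = u_x*v_x + u_y*v_y = (-5)*(-5) + (-5)*8
= 25 + (-40) = -15

-15


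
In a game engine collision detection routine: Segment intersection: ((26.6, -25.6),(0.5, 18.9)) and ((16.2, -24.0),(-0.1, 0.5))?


Cross products: d1=-228.72, d2=-314.62, d3=421.04, d4=506.94
d1*d2 < 0 and d3*d4 < 0? no

No, they don't intersect


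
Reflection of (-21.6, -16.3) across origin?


Reflection over origin: (x,y) -> (-x,-y)
(-21.6, -16.3) -> (21.6, 16.3)

(21.6, 16.3)


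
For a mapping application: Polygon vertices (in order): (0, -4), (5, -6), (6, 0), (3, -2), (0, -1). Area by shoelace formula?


Shoelace sum: (0*(-6) - 5*(-4)) + (5*0 - 6*(-6)) + (6*(-2) - 3*0) + (3*(-1) - 0*(-2)) + (0*(-4) - 0*(-1))
= 41
Area = |41|/2 = 20.5

20.5


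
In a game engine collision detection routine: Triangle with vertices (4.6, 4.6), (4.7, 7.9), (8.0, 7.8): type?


Side lengths squared: AB^2=10.9, BC^2=10.9, CA^2=21.8
Sorted: [10.9, 10.9, 21.8]
By sides: Isosceles, By angles: Right

Isosceles, Right


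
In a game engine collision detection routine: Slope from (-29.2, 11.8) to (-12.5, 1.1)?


slope = (y2-y1)/(x2-x1) = (1.1-11.8)/((-12.5)-(-29.2)) = (-10.7)/16.7 = -0.6407

-0.6407


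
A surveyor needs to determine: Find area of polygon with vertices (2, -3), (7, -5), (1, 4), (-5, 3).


Shoelace sum: (2*(-5) - 7*(-3)) + (7*4 - 1*(-5)) + (1*3 - (-5)*4) + ((-5)*(-3) - 2*3)
= 76
Area = |76|/2 = 38

38


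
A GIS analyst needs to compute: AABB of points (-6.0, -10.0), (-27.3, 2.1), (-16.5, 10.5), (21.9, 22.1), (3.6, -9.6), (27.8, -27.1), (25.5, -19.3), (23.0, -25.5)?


x range: [-27.3, 27.8]
y range: [-27.1, 22.1]
Bounding box: (-27.3,-27.1) to (27.8,22.1)

(-27.3,-27.1) to (27.8,22.1)


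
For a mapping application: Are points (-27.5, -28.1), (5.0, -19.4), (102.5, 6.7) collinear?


Cross product: (5-(-27.5))*(6.7-(-28.1)) - ((-19.4)-(-28.1))*(102.5-(-27.5))
= 0

Yes, collinear


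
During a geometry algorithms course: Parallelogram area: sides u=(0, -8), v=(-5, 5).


|u x v| = |0*5 - (-8)*(-5)|
= |0 - 40| = 40

40


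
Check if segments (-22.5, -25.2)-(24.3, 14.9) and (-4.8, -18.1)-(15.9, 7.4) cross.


Cross products: d1=304.38, d2=-58.95, d3=-377.49, d4=-14.16
d1*d2 < 0 and d3*d4 < 0? no

No, they don't intersect


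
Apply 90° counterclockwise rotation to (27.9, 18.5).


90° CCW: (x,y) -> (-y, x)
(27.9,18.5) -> (-18.5, 27.9)

(-18.5, 27.9)


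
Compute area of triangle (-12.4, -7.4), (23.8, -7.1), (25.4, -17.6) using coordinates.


Area = |x_A(y_B-y_C) + x_B(y_C-y_A) + x_C(y_A-y_B)|/2
= |(-130.2) + (-242.76) + (-7.62)|/2
= 380.58/2 = 190.29

190.29


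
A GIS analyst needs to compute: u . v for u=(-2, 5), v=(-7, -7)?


u . v = u_x*v_x + u_y*v_y = (-2)*(-7) + 5*(-7)
= 14 + (-35) = -21

-21


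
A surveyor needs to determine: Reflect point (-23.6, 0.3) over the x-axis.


Reflection over x-axis: (x,y) -> (x,-y)
(-23.6, 0.3) -> (-23.6, -0.3)

(-23.6, -0.3)


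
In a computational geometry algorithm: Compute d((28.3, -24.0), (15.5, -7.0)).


dx=-12.8, dy=17
d^2 = (-12.8)^2 + 17^2 = 452.84
d = sqrt(452.84) = 21.28

21.28


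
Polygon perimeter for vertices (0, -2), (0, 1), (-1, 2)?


Sides: (0, -2)->(0, 1): sqrt(9) = 3, (0, 1)->(-1, 2): sqrt(2) = 1.414214, (-1, 2)->(0, -2): sqrt(17) = 4.123106
Sum = 8.53732
Perimeter = 8.5373

8.5373


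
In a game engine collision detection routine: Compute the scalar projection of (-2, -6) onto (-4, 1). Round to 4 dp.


u.v = 2, |v| = sqrt(17) = 4.1231
Scalar projection = u.v / |v| = 2 / sqrt(17) = 0.4851

0.4851


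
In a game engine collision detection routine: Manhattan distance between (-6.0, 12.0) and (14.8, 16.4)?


|(-6)-14.8| + |12-16.4| = 20.8 + 4.4 = 25.2

25.2


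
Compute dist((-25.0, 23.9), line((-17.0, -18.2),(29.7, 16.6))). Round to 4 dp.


|cross product| = 2244.47
|line direction| = sqrt(3391.93) = 58.2403
Distance = 2244.47/sqrt(3391.93) = 38.5381

38.5381


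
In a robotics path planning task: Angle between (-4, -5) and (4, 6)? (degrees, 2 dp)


u.v = -46, |u| = sqrt(41) = 6.4031, |v| = sqrt(52) = 7.2111
cos(theta) = u.v/(|u||v|) = -46/sqrt(2132) = -0.996241
theta = acos(-0.996241) = 175.03 degrees

175.03 degrees


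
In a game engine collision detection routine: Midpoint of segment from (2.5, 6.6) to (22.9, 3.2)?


M = ((2.5+22.9)/2, (6.6+3.2)/2)
= (12.7, 4.9)

(12.7, 4.9)


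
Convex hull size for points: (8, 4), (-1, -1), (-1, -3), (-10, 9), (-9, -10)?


Convex hull vertices (CCW): (-10, 9), (-9, -10), (8, 4)
Count = 3

3


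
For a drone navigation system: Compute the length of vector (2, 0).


|u| = sqrt(2^2 + 0^2) = sqrt(4) = 2

2


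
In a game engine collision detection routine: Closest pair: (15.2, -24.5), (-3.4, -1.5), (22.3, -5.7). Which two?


d(P0,P1) = 29.5797, d(P0,P2) = 20.096, d(P1,P2) = 26.0409
Closest: P0 and P2

Closest pair: (15.2, -24.5) and (22.3, -5.7), distance = 20.096


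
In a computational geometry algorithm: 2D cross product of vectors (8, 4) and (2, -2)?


u x v = u_x*v_y - u_y*v_x = 8*(-2) - 4*2
= (-16) - 8 = -24

-24


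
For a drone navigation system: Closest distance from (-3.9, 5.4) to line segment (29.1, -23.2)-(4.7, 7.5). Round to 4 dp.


Project P onto AB: t = 1 (clamped to [0,1])
Closest point on segment: (4.7, 7.5)
Distance: 8.8527

8.8527


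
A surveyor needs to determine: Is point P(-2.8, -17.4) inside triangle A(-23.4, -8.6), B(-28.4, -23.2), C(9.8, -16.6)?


Cross products: AB x AP = 344.76, BC x BP = 52.6, CA x CP = 127.36
All same sign? yes

Yes, inside


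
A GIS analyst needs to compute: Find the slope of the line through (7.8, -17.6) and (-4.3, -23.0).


slope = (y2-y1)/(x2-x1) = ((-23)-(-17.6))/((-4.3)-7.8) = (-5.4)/(-12.1) = 0.4463

0.4463


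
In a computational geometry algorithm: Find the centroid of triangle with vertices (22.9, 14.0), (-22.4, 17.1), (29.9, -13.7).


Centroid = ((x_A+x_B+x_C)/3, (y_A+y_B+y_C)/3)
= ((22.9+(-22.4)+29.9)/3, (14+17.1+(-13.7))/3)
= (10.1333, 5.8)

(10.1333, 5.8)


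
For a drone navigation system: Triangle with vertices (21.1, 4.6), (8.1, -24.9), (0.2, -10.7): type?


Side lengths squared: AB^2=1039.25, BC^2=264.05, CA^2=670.9
Sorted: [264.05, 670.9, 1039.25]
By sides: Scalene, By angles: Obtuse

Scalene, Obtuse


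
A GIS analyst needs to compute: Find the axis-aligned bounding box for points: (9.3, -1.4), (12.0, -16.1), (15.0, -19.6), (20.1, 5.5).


x range: [9.3, 20.1]
y range: [-19.6, 5.5]
Bounding box: (9.3,-19.6) to (20.1,5.5)

(9.3,-19.6) to (20.1,5.5)


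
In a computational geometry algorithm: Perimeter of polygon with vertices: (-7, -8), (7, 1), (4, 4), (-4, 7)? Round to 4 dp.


Sides: (-7, -8)->(7, 1): sqrt(277) = 16.643317, (7, 1)->(4, 4): sqrt(18) = 4.242641, (4, 4)->(-4, 7): sqrt(73) = 8.544004, (-4, 7)->(-7, -8): sqrt(234) = 15.297059
Sum = 44.727021
Perimeter = 44.727

44.727


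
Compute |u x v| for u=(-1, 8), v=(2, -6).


|u x v| = |(-1)*(-6) - 8*2|
= |6 - 16| = 10

10


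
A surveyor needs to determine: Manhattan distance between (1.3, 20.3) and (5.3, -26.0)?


|1.3-5.3| + |20.3-(-26)| = 4 + 46.3 = 50.3

50.3


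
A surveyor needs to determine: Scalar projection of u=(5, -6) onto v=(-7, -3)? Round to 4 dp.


u.v = -17, |v| = sqrt(58) = 7.6158
Scalar projection = u.v / |v| = -17 / sqrt(58) = -2.2322

-2.2322


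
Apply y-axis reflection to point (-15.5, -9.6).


Reflection over y-axis: (x,y) -> (-x,y)
(-15.5, -9.6) -> (15.5, -9.6)

(15.5, -9.6)


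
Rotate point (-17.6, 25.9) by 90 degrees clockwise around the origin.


90° CW: (x,y) -> (y, -x)
(-17.6,25.9) -> (25.9, 17.6)

(25.9, 17.6)


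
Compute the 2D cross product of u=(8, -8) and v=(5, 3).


u x v = u_x*v_y - u_y*v_x = 8*3 - (-8)*5
= 24 - (-40) = 64

64


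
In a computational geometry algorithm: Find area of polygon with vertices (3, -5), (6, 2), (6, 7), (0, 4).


Shoelace sum: (3*2 - 6*(-5)) + (6*7 - 6*2) + (6*4 - 0*7) + (0*(-5) - 3*4)
= 78
Area = |78|/2 = 39

39


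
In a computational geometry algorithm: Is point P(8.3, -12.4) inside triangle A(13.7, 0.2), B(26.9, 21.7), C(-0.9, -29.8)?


Cross products: AB x AP = -50.22, BC x BP = -9.92, CA x CP = -21.96
All same sign? yes

Yes, inside


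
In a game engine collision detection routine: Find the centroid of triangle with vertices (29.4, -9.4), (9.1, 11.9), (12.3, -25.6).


Centroid = ((x_A+x_B+x_C)/3, (y_A+y_B+y_C)/3)
= ((29.4+9.1+12.3)/3, ((-9.4)+11.9+(-25.6))/3)
= (16.9333, -7.7)

(16.9333, -7.7)


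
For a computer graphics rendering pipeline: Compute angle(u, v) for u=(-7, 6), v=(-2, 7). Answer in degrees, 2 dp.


u.v = 56, |u| = sqrt(85) = 9.2195, |v| = sqrt(53) = 7.2801
cos(theta) = u.v/(|u||v|) = 56/sqrt(4505) = 0.834335
theta = acos(0.834335) = 33.45 degrees

33.45 degrees


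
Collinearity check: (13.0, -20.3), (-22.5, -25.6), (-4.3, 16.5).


Cross product: ((-22.5)-13)*(16.5-(-20.3)) - ((-25.6)-(-20.3))*((-4.3)-13)
= -1398.09

No, not collinear


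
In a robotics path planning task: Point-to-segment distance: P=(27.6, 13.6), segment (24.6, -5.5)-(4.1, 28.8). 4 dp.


Project P onto AB: t = 0.3718 (clamped to [0,1])
Closest point on segment: (16.9786, 7.2519)
Distance: 12.3739

12.3739


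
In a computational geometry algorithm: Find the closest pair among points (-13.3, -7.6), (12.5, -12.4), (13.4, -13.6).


d(P0,P1) = 26.2427, d(P0,P2) = 27.3659, d(P1,P2) = 1.5
Closest: P1 and P2

Closest pair: (12.5, -12.4) and (13.4, -13.6), distance = 1.5


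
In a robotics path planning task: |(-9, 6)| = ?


|u| = sqrt((-9)^2 + 6^2) = sqrt(117) = 10.8167

10.8167


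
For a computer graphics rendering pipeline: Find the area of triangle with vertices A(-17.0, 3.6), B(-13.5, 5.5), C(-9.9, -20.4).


Area = |x_A(y_B-y_C) + x_B(y_C-y_A) + x_C(y_A-y_B)|/2
= |(-440.3) + 324 + 18.81|/2
= 97.49/2 = 48.745

48.745


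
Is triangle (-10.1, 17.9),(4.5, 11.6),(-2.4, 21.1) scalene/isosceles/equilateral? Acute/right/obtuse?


Side lengths squared: AB^2=252.85, BC^2=137.86, CA^2=69.53
Sorted: [69.53, 137.86, 252.85]
By sides: Scalene, By angles: Obtuse

Scalene, Obtuse


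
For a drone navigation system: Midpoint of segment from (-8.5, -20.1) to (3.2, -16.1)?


M = (((-8.5)+3.2)/2, ((-20.1)+(-16.1))/2)
= (-2.65, -18.1)

(-2.65, -18.1)


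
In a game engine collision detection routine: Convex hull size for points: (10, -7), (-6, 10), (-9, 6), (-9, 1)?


Convex hull vertices (CCW): (-9, 1), (10, -7), (-6, 10), (-9, 6)
Count = 4

4


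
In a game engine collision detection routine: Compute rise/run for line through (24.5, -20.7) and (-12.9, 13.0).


slope = (y2-y1)/(x2-x1) = (13-(-20.7))/((-12.9)-24.5) = 33.7/(-37.4) = -0.9011

-0.9011


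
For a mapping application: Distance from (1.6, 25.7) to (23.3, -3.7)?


dx=21.7, dy=-29.4
d^2 = 21.7^2 + (-29.4)^2 = 1335.25
d = sqrt(1335.25) = 36.5411

36.5411


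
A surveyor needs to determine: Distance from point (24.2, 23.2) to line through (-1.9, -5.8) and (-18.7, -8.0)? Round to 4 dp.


|cross product| = 429.78
|line direction| = sqrt(287.08) = 16.9434
Distance = 429.78/sqrt(287.08) = 25.3656

25.3656


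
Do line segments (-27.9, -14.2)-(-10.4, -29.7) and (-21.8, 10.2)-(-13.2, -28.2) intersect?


Cross products: d1=-444.08, d2=94.62, d3=521.55, d4=-17.15
d1*d2 < 0 and d3*d4 < 0? yes

Yes, they intersect


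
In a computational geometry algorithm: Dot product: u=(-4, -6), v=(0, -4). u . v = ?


u . v = u_x*v_x + u_y*v_y = (-4)*0 + (-6)*(-4)
= 0 + 24 = 24

24


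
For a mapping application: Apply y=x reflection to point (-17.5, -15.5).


Reflection over y=x: (x,y) -> (y,x)
(-17.5, -15.5) -> (-15.5, -17.5)

(-15.5, -17.5)


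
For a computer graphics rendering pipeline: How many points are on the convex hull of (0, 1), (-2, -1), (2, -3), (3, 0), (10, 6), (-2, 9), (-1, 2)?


Convex hull vertices (CCW): (-2, -1), (2, -3), (10, 6), (-2, 9)
Count = 4

4


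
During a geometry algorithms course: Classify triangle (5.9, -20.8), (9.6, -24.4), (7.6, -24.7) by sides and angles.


Side lengths squared: AB^2=26.65, BC^2=4.09, CA^2=18.1
Sorted: [4.09, 18.1, 26.65]
By sides: Scalene, By angles: Obtuse

Scalene, Obtuse


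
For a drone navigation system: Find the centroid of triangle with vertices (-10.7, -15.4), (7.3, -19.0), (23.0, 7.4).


Centroid = ((x_A+x_B+x_C)/3, (y_A+y_B+y_C)/3)
= (((-10.7)+7.3+23)/3, ((-15.4)+(-19)+7.4)/3)
= (6.5333, -9)

(6.5333, -9)


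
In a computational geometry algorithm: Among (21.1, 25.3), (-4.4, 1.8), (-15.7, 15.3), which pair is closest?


d(P0,P1) = 34.6771, d(P0,P2) = 38.1345, d(P1,P2) = 17.6051
Closest: P1 and P2

Closest pair: (-4.4, 1.8) and (-15.7, 15.3), distance = 17.6051


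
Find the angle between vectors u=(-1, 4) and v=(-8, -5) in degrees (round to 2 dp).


u.v = -12, |u| = sqrt(17) = 4.1231, |v| = sqrt(89) = 9.434
cos(theta) = u.v/(|u||v|) = -12/sqrt(1513) = -0.308505
theta = acos(-0.308505) = 107.97 degrees

107.97 degrees


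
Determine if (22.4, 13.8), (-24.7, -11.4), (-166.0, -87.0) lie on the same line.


Cross product: ((-24.7)-22.4)*((-87)-13.8) - ((-11.4)-13.8)*((-166)-22.4)
= 0

Yes, collinear


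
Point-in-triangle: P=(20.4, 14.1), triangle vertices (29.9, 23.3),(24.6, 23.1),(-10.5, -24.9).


Cross products: AB x AP = 46.86, BC x BP = 114.3, CA x CP = 86.22
All same sign? yes

Yes, inside


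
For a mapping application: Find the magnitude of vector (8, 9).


|u| = sqrt(8^2 + 9^2) = sqrt(145) = 12.0416

12.0416


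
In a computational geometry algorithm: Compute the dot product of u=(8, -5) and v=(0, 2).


u . v = u_x*v_x + u_y*v_y = 8*0 + (-5)*2
= 0 + (-10) = -10

-10


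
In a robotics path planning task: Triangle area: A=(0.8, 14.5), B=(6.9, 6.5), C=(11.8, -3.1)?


Area = |x_A(y_B-y_C) + x_B(y_C-y_A) + x_C(y_A-y_B)|/2
= |7.68 + (-121.44) + 94.4|/2
= 19.36/2 = 9.68

9.68


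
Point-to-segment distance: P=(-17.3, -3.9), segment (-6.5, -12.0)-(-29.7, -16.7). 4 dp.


Project P onto AB: t = 0.3792 (clamped to [0,1])
Closest point on segment: (-15.298, -13.7823)
Distance: 10.0831

10.0831


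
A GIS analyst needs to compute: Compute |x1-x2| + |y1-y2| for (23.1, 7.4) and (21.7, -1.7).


|23.1-21.7| + |7.4-(-1.7)| = 1.4 + 9.1 = 10.5

10.5


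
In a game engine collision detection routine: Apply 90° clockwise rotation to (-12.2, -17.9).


90° CW: (x,y) -> (y, -x)
(-12.2,-17.9) -> (-17.9, 12.2)

(-17.9, 12.2)


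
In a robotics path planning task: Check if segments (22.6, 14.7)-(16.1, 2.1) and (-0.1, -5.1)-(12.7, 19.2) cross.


Cross products: d1=-298.17, d2=-301.5, d3=-157.32, d4=-153.99
d1*d2 < 0 and d3*d4 < 0? no

No, they don't intersect


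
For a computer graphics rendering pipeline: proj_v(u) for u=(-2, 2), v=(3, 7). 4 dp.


u.v = 8, |v| = sqrt(58) = 7.6158
Scalar projection = u.v / |v| = 8 / sqrt(58) = 1.0505

1.0505


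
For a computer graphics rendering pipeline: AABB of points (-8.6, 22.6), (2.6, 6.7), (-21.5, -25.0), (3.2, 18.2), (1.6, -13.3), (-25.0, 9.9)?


x range: [-25, 3.2]
y range: [-25, 22.6]
Bounding box: (-25,-25) to (3.2,22.6)

(-25,-25) to (3.2,22.6)


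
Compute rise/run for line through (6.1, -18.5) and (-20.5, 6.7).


slope = (y2-y1)/(x2-x1) = (6.7-(-18.5))/((-20.5)-6.1) = 25.2/(-26.6) = -0.9474

-0.9474


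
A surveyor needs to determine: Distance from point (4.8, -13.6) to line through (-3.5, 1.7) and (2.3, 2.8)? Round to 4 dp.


|cross product| = 97.87
|line direction| = sqrt(34.85) = 5.9034
Distance = 97.87/sqrt(34.85) = 16.5786

16.5786


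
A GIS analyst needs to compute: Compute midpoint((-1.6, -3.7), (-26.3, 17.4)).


M = (((-1.6)+(-26.3))/2, ((-3.7)+17.4)/2)
= (-13.95, 6.85)

(-13.95, 6.85)


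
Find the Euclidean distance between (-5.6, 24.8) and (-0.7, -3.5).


dx=4.9, dy=-28.3
d^2 = 4.9^2 + (-28.3)^2 = 824.9
d = sqrt(824.9) = 28.7211

28.7211


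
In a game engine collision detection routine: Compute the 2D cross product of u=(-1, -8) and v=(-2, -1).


u x v = u_x*v_y - u_y*v_x = (-1)*(-1) - (-8)*(-2)
= 1 - 16 = -15

-15


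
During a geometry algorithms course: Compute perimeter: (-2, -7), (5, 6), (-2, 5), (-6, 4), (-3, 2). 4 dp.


Sides: (-2, -7)->(5, 6): sqrt(218) = 14.764823, (5, 6)->(-2, 5): sqrt(50) = 7.071068, (-2, 5)->(-6, 4): sqrt(17) = 4.123106, (-6, 4)->(-3, 2): sqrt(13) = 3.605551, (-3, 2)->(-2, -7): sqrt(82) = 9.055385
Sum = 38.619933
Perimeter = 38.6199

38.6199


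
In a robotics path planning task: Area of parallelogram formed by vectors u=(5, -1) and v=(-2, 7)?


|u x v| = |5*7 - (-1)*(-2)|
= |35 - 2| = 33

33


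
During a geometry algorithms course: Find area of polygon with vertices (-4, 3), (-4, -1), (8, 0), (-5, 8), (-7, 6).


Shoelace sum: ((-4)*(-1) - (-4)*3) + ((-4)*0 - 8*(-1)) + (8*8 - (-5)*0) + ((-5)*6 - (-7)*8) + ((-7)*3 - (-4)*6)
= 117
Area = |117|/2 = 58.5

58.5
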